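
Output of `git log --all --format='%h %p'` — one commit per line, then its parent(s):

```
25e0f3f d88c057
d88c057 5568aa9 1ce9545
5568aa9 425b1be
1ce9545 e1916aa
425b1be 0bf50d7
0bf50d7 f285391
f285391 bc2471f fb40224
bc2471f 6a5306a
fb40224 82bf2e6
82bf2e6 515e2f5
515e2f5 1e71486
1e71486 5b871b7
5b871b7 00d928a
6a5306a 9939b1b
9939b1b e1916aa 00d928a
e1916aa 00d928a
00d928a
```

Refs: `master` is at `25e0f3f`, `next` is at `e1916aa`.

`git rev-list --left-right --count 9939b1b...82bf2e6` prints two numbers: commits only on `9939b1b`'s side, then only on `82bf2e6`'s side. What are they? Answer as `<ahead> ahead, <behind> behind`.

2 ahead, 4 behind

Reachable from 9939b1b: {00d928a, 9939b1b, e1916aa}.
Reachable from 82bf2e6: {00d928a, 1e71486, 515e2f5, 5b871b7, 82bf2e6}.
Only in 9939b1b's history (ahead): {9939b1b, e1916aa} — 2.
Only in 82bf2e6's history (behind): {1e71486, 515e2f5, 5b871b7, 82bf2e6} — 4.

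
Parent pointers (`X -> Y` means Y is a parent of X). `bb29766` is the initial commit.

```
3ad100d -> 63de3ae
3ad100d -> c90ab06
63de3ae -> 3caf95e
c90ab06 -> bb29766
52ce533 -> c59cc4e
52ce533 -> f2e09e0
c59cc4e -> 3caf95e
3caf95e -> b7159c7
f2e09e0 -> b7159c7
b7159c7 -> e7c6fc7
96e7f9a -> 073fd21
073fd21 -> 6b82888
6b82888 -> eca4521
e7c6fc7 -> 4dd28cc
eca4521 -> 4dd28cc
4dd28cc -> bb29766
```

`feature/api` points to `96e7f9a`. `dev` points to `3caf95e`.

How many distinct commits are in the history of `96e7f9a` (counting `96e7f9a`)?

6

Walking parent pointers from 96e7f9a: reachable set = {073fd21, 4dd28cc, 6b82888, 96e7f9a, bb29766, eca4521}.
That is 6 commits.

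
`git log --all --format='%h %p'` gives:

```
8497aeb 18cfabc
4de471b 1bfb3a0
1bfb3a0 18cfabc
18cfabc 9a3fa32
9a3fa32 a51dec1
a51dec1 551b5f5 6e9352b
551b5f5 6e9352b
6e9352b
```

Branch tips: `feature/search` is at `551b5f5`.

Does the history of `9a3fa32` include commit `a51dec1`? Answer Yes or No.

Yes

Ancestors of 9a3fa32 (commits reachable by following parents): {551b5f5, 6e9352b, 9a3fa32, a51dec1}.
a51dec1 is in that set, so it is an ancestor of 9a3fa32.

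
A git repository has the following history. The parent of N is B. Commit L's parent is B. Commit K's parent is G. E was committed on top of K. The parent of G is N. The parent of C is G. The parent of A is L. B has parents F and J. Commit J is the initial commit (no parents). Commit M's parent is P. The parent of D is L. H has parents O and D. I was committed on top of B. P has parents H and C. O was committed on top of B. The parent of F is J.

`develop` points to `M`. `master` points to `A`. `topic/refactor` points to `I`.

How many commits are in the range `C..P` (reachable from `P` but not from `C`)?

5

Reachable from P: {B, C, D, F, G, H, J, L, N, O, P}.
Reachable from C: {B, C, F, G, J, N}.
In P's history but not C's: {D, H, L, O, P} — 5 commits.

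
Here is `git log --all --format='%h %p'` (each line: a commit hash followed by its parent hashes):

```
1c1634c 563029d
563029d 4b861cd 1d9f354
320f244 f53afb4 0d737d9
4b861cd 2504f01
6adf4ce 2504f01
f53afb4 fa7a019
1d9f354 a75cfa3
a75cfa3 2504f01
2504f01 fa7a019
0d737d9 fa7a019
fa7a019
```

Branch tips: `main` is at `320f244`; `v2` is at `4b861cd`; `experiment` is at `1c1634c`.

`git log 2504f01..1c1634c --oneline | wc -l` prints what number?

5

Reachable from 1c1634c: {1c1634c, 1d9f354, 2504f01, 4b861cd, 563029d, a75cfa3, fa7a019}.
Reachable from 2504f01: {2504f01, fa7a019}.
In 1c1634c's history but not 2504f01's: {1c1634c, 1d9f354, 4b861cd, 563029d, a75cfa3} — 5 commits.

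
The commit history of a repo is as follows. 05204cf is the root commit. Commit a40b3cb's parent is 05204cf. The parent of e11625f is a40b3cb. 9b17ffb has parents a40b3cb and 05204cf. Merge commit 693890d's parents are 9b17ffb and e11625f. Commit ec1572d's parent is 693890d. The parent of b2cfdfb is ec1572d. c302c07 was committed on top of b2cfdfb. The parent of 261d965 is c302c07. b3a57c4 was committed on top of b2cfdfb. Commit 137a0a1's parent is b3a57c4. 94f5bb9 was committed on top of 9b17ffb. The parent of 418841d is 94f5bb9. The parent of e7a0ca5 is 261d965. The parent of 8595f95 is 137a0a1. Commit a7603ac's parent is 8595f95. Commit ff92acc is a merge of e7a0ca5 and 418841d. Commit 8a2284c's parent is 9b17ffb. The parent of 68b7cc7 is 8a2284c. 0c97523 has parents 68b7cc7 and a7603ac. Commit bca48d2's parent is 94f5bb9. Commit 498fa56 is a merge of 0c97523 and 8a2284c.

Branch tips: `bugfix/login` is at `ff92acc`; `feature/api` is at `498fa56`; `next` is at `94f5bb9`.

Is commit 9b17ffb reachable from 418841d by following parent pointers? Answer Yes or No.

Ancestors of 418841d (commits reachable by following parents): {05204cf, 418841d, 94f5bb9, 9b17ffb, a40b3cb}.
9b17ffb is in that set, so it is an ancestor of 418841d.

Yes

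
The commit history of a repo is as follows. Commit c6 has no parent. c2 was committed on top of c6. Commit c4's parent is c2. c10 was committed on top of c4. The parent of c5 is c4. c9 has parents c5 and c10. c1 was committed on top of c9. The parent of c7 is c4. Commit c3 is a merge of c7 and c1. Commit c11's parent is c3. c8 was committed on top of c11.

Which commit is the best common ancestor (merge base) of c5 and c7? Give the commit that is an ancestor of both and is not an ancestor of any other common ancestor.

c4

Ancestors of c5: {c2, c4, c5, c6}.
Ancestors of c7: {c2, c4, c6, c7}.
Common ancestors: {c2, c4, c6}.
Among these, c4 is not an ancestor of any other common ancestor — it is the merge base.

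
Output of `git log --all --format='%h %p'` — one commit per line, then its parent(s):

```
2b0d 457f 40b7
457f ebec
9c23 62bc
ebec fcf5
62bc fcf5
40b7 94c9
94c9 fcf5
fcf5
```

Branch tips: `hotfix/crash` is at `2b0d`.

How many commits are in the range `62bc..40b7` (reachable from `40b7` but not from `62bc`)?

Reachable from 40b7: {40b7, 94c9, fcf5}.
Reachable from 62bc: {62bc, fcf5}.
In 40b7's history but not 62bc's: {40b7, 94c9} — 2 commits.

2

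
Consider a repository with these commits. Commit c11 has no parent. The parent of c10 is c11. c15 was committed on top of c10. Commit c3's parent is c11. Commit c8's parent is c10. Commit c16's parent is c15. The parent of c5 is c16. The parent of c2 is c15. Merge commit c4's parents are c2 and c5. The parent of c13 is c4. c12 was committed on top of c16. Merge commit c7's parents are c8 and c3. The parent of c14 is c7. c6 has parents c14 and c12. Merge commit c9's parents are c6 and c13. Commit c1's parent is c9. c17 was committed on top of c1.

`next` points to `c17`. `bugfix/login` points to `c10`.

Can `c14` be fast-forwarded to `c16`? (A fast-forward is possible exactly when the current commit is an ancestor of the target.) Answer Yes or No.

A fast-forward from c14 to c16 is possible iff c14 is an ancestor of c16.
Ancestors of c16: {c10, c11, c15, c16}.
c14 is not among them, so fast-forward is not possible.

No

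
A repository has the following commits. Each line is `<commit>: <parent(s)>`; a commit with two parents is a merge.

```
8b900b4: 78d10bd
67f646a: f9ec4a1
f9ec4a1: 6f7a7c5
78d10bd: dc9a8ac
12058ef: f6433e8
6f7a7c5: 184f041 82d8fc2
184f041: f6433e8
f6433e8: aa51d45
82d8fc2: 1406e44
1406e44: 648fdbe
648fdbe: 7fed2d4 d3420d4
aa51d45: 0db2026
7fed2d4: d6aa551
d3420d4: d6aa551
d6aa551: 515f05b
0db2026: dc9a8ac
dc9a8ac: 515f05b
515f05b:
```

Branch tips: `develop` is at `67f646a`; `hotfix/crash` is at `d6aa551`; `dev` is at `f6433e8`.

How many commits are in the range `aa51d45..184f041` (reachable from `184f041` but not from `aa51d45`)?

Reachable from 184f041: {0db2026, 184f041, 515f05b, aa51d45, dc9a8ac, f6433e8}.
Reachable from aa51d45: {0db2026, 515f05b, aa51d45, dc9a8ac}.
In 184f041's history but not aa51d45's: {184f041, f6433e8} — 2 commits.

2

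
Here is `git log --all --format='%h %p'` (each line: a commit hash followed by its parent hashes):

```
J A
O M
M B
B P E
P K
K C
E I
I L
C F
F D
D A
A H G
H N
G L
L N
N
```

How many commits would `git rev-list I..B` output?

10

Reachable from B: {A, B, C, D, E, F, G, H, I, K, L, N, P}.
Reachable from I: {I, L, N}.
In B's history but not I's: {A, B, C, D, E, F, G, H, K, P} — 10 commits.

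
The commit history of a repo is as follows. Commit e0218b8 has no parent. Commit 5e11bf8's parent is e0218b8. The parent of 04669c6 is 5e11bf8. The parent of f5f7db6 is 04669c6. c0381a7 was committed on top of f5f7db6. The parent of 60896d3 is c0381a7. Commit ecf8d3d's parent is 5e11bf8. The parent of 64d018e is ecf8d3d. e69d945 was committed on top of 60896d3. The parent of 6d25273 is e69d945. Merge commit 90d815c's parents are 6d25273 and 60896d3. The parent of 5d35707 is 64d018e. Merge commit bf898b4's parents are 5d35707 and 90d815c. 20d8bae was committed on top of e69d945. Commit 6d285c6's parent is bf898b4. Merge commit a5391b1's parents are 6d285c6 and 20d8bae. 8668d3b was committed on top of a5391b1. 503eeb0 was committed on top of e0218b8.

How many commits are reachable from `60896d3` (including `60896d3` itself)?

Walking parent pointers from 60896d3: reachable set = {04669c6, 5e11bf8, 60896d3, c0381a7, e0218b8, f5f7db6}.
That is 6 commits.

6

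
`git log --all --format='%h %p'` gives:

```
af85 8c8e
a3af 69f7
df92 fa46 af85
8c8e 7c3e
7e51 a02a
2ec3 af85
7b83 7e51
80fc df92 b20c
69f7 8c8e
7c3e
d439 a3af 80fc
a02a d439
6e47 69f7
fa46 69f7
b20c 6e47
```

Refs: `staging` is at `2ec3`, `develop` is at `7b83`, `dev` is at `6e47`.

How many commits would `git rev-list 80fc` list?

Walking parent pointers from 80fc: reachable set = {69f7, 6e47, 7c3e, 80fc, 8c8e, af85, b20c, df92, fa46}.
That is 9 commits.

9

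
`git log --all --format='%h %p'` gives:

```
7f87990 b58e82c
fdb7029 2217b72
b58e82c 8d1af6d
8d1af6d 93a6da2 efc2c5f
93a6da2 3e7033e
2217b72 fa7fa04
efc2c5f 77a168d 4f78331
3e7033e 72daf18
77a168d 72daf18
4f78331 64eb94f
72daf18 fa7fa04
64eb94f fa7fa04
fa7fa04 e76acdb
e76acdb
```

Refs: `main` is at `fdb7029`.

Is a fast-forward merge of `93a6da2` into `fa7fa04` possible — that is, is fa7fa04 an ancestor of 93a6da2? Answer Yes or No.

A fast-forward from fa7fa04 to 93a6da2 is possible iff fa7fa04 is an ancestor of 93a6da2.
Ancestors of 93a6da2: {3e7033e, 72daf18, 93a6da2, e76acdb, fa7fa04}.
fa7fa04 is among them, so fast-forward is possible.

Yes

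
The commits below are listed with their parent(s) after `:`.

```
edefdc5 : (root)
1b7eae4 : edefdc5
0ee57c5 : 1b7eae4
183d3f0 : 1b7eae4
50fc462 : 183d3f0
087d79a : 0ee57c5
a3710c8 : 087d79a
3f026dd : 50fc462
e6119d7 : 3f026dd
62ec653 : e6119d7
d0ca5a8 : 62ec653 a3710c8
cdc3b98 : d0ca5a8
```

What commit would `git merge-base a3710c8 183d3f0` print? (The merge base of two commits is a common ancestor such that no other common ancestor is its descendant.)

1b7eae4

Ancestors of a3710c8: {087d79a, 0ee57c5, 1b7eae4, a3710c8, edefdc5}.
Ancestors of 183d3f0: {183d3f0, 1b7eae4, edefdc5}.
Common ancestors: {1b7eae4, edefdc5}.
Among these, 1b7eae4 is not an ancestor of any other common ancestor — it is the merge base.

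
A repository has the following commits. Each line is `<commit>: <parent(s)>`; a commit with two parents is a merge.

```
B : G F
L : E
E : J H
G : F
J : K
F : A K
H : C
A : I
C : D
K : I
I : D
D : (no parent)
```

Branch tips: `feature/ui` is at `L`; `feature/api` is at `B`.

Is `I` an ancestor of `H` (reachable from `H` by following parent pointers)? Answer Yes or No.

Ancestors of H: {C, D, H}.
I is not in that set, so it is not an ancestor of H.

No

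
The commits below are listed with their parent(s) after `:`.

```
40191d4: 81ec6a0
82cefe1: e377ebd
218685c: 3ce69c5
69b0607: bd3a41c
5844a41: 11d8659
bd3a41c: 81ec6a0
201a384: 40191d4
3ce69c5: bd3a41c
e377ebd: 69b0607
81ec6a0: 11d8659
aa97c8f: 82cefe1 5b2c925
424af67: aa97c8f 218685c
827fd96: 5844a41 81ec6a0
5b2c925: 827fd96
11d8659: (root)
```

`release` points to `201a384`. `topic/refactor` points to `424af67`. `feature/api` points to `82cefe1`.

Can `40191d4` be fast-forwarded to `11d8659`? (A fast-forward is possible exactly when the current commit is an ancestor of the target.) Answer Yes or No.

A fast-forward from 40191d4 to 11d8659 is possible iff 40191d4 is an ancestor of 11d8659.
Ancestors of 11d8659: {11d8659}.
40191d4 is not among them, so fast-forward is not possible.

No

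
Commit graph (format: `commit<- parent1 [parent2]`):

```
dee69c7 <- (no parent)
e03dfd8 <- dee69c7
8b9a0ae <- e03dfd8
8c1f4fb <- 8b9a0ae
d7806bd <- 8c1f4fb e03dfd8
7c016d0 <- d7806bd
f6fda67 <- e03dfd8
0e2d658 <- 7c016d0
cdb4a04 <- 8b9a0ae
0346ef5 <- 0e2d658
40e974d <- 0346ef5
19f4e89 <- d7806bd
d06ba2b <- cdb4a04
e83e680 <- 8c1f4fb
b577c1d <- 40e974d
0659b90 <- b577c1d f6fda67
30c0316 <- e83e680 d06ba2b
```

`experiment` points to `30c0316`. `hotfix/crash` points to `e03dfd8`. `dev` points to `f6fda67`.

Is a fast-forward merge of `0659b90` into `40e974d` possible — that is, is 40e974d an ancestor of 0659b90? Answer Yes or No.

Yes

A fast-forward from 40e974d to 0659b90 is possible iff 40e974d is an ancestor of 0659b90.
Ancestors of 0659b90: {0346ef5, 0659b90, 0e2d658, 40e974d, 7c016d0, 8b9a0ae, 8c1f4fb, b577c1d, d7806bd, dee69c7, e03dfd8, f6fda67}.
40e974d is among them, so fast-forward is possible.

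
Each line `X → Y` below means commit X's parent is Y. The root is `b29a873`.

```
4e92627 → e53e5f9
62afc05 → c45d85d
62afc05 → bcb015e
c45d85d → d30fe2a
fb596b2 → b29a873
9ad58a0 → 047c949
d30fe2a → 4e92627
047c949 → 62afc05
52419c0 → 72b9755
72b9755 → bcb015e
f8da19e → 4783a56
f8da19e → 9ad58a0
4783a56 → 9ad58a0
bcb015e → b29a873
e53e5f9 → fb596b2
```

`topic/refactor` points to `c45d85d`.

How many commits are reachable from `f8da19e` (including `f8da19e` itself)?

12

Walking parent pointers from f8da19e: reachable set = {047c949, 4783a56, 4e92627, 62afc05, 9ad58a0, b29a873, bcb015e, c45d85d, d30fe2a, e53e5f9, f8da19e, fb596b2}.
That is 12 commits.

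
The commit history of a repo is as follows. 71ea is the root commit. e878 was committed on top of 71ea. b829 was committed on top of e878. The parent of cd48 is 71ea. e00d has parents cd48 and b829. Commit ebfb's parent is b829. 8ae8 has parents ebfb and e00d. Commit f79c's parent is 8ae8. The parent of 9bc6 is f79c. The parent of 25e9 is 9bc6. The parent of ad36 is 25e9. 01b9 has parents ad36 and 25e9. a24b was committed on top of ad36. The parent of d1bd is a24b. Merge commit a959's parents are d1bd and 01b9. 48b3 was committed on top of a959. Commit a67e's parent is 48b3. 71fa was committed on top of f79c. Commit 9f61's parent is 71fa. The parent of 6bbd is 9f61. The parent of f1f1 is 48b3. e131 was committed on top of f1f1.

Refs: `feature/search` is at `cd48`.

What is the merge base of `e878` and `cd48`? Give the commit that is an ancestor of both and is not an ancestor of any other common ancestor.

71ea

Ancestors of e878: {71ea, e878}.
Ancestors of cd48: {71ea, cd48}.
Common ancestors: {71ea}.
The only common ancestor is 71ea, so it is the merge base.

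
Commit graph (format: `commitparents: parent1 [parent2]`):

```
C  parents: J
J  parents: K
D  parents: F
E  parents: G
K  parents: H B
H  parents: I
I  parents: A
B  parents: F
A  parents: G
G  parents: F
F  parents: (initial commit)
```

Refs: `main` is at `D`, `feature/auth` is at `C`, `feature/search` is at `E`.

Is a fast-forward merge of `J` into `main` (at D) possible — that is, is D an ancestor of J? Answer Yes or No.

A fast-forward from D to J is possible iff D is an ancestor of J.
Ancestors of J: {A, B, F, G, H, I, J, K}.
D is not among them, so fast-forward is not possible.

No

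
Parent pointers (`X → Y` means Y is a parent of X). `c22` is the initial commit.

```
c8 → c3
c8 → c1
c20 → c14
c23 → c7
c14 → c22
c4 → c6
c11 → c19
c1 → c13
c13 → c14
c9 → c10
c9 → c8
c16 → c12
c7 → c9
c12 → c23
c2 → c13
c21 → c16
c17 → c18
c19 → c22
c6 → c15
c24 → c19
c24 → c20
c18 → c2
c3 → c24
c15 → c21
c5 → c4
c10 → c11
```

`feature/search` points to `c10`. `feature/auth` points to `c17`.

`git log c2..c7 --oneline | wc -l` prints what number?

10

Reachable from c7: {c1, c10, c11, c13, c14, c19, c20, c22, c24, c3, c7, c8, c9}.
Reachable from c2: {c13, c14, c2, c22}.
In c7's history but not c2's: {c1, c10, c11, c19, c20, c24, c3, c7, c8, c9} — 10 commits.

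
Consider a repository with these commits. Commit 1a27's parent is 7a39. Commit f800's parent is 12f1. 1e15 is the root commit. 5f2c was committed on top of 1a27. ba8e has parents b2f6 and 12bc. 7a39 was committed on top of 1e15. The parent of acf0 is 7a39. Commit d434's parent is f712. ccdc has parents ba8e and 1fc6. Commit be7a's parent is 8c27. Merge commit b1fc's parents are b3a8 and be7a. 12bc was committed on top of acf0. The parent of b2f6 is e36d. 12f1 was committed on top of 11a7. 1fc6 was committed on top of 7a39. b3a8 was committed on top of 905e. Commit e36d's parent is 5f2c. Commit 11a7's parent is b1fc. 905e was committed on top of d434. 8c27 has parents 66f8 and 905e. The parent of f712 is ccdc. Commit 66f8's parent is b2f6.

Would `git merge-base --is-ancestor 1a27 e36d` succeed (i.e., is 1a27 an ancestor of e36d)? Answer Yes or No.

Ancestors of e36d (commits reachable by following parents): {1a27, 1e15, 5f2c, 7a39, e36d}.
1a27 is in that set, so it is an ancestor of e36d.

Yes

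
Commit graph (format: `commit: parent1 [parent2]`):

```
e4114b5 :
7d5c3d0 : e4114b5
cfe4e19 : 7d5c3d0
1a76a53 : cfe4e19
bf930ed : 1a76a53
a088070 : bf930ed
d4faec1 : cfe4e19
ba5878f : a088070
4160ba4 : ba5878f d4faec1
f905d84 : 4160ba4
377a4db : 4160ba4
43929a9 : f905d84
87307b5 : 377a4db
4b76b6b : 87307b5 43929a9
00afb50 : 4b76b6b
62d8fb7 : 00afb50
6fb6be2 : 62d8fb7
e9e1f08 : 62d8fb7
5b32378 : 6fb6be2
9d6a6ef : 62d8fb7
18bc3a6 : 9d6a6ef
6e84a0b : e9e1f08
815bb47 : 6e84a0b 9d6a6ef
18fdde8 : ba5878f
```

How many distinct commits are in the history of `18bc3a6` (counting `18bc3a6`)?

Walking parent pointers from 18bc3a6: reachable set = {00afb50, 18bc3a6, 1a76a53, 377a4db, 4160ba4, 43929a9, 4b76b6b, 62d8fb7, 7d5c3d0, 87307b5, 9d6a6ef, a088070, ba5878f, bf930ed, cfe4e19, d4faec1, e4114b5, f905d84}.
That is 18 commits.

18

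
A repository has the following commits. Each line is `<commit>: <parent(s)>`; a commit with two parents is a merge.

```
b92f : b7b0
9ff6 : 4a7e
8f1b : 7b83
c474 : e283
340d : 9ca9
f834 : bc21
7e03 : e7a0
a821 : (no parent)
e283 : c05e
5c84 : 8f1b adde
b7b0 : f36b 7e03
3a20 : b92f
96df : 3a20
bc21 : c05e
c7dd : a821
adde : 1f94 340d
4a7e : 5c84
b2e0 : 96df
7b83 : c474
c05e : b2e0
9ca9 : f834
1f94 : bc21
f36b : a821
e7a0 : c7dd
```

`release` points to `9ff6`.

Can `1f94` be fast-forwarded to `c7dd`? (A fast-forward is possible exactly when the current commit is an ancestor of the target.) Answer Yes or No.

No

A fast-forward from 1f94 to c7dd is possible iff 1f94 is an ancestor of c7dd.
Ancestors of c7dd: {a821, c7dd}.
1f94 is not among them, so fast-forward is not possible.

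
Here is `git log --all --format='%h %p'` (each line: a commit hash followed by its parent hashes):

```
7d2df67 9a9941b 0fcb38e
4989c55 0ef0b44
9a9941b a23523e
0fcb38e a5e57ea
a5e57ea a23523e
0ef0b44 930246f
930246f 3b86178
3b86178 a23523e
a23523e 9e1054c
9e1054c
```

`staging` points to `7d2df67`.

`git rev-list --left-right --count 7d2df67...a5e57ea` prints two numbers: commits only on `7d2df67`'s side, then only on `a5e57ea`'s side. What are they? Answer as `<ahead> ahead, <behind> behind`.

3 ahead, 0 behind

Reachable from 7d2df67: {0fcb38e, 7d2df67, 9a9941b, 9e1054c, a23523e, a5e57ea}.
Reachable from a5e57ea: {9e1054c, a23523e, a5e57ea}.
Only in 7d2df67's history (ahead): {0fcb38e, 7d2df67, 9a9941b} — 3.
Only in a5e57ea's history (behind): {} — 0.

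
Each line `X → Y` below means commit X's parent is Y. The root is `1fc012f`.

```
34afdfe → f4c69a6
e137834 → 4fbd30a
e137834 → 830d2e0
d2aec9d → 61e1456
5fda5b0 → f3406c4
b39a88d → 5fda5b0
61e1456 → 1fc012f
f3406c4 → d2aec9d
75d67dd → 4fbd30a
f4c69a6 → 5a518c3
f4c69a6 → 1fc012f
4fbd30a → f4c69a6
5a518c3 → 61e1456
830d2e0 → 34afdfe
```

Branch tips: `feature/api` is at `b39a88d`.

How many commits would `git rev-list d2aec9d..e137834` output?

6

Reachable from e137834: {1fc012f, 34afdfe, 4fbd30a, 5a518c3, 61e1456, 830d2e0, e137834, f4c69a6}.
Reachable from d2aec9d: {1fc012f, 61e1456, d2aec9d}.
In e137834's history but not d2aec9d's: {34afdfe, 4fbd30a, 5a518c3, 830d2e0, e137834, f4c69a6} — 6 commits.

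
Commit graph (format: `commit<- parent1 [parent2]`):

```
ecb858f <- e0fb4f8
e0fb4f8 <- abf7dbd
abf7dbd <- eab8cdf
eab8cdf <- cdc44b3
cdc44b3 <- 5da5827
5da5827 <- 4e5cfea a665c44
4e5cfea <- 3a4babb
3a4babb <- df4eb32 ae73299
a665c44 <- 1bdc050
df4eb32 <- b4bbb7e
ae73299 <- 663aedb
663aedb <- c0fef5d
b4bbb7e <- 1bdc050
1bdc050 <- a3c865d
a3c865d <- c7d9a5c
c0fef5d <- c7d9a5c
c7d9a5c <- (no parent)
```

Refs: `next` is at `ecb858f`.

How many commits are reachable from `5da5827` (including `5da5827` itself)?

12

Walking parent pointers from 5da5827: reachable set = {1bdc050, 3a4babb, 4e5cfea, 5da5827, 663aedb, a3c865d, a665c44, ae73299, b4bbb7e, c0fef5d, c7d9a5c, df4eb32}.
That is 12 commits.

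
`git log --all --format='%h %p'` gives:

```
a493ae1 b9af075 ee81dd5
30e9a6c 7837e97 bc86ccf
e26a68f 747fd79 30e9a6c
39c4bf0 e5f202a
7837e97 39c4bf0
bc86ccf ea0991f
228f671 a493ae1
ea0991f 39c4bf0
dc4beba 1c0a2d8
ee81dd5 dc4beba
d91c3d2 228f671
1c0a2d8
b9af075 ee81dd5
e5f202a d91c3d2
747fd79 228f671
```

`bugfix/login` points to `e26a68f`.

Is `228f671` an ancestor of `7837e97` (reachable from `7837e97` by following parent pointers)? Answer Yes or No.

Yes

Ancestors of 7837e97 (commits reachable by following parents): {1c0a2d8, 228f671, 39c4bf0, 7837e97, a493ae1, b9af075, d91c3d2, dc4beba, e5f202a, ee81dd5}.
228f671 is in that set, so it is an ancestor of 7837e97.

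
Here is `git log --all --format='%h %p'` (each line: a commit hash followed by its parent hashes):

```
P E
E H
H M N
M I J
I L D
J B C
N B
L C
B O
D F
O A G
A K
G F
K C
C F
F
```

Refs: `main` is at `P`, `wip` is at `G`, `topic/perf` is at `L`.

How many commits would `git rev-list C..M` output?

Reachable from M: {A, B, C, D, F, G, I, J, K, L, M, O}.
Reachable from C: {C, F}.
In M's history but not C's: {A, B, D, G, I, J, K, L, M, O} — 10 commits.

10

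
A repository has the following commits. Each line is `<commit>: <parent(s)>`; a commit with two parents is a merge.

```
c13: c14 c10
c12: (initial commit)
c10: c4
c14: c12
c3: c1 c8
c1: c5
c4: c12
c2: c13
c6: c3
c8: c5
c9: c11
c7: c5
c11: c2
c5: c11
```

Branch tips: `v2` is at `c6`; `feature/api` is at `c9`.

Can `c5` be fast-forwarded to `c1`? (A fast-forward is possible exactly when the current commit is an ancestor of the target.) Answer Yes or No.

Yes

A fast-forward from c5 to c1 is possible iff c5 is an ancestor of c1.
Ancestors of c1: {c1, c10, c11, c12, c13, c14, c2, c4, c5}.
c5 is among them, so fast-forward is possible.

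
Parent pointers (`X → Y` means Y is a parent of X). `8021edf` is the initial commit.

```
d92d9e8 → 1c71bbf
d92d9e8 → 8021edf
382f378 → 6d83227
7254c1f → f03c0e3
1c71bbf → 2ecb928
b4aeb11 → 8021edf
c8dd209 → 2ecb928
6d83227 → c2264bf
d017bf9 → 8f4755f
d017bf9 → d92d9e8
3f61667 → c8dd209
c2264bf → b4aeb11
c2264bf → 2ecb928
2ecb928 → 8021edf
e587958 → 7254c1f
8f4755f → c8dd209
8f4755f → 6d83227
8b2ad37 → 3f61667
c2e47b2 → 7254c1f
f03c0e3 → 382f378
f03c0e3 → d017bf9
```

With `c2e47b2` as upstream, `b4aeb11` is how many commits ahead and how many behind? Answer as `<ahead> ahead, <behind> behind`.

0 ahead, 12 behind

Reachable from b4aeb11: {8021edf, b4aeb11}.
Reachable from c2e47b2: {1c71bbf, 2ecb928, 382f378, 6d83227, 7254c1f, 8021edf, 8f4755f, b4aeb11, c2264bf, c2e47b2, c8dd209, d017bf9, d92d9e8, f03c0e3}.
Only in b4aeb11's history (ahead): {} — 0.
Only in c2e47b2's history (behind): {1c71bbf, 2ecb928, 382f378, 6d83227, 7254c1f, 8f4755f, c2264bf, c2e47b2, c8dd209, d017bf9, d92d9e8, f03c0e3} — 12.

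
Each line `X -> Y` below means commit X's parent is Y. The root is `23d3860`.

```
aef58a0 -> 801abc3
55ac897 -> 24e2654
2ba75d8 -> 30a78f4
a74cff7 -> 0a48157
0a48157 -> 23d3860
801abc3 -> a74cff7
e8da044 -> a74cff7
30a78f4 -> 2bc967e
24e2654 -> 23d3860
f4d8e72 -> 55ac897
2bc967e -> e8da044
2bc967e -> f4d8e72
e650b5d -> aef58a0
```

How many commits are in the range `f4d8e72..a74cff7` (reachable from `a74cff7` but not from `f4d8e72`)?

2

Reachable from a74cff7: {0a48157, 23d3860, a74cff7}.
Reachable from f4d8e72: {23d3860, 24e2654, 55ac897, f4d8e72}.
In a74cff7's history but not f4d8e72's: {0a48157, a74cff7} — 2 commits.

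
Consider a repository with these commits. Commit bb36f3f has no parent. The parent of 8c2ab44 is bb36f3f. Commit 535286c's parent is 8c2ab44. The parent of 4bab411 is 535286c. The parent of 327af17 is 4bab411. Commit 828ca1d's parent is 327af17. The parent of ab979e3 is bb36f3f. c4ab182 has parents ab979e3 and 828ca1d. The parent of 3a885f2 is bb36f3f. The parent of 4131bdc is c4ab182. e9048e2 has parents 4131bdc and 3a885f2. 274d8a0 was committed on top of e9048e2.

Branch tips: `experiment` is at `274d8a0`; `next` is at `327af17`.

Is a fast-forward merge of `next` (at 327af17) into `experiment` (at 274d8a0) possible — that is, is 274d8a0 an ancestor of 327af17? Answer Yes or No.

A fast-forward from 274d8a0 to 327af17 is possible iff 274d8a0 is an ancestor of 327af17.
Ancestors of 327af17: {327af17, 4bab411, 535286c, 8c2ab44, bb36f3f}.
274d8a0 is not among them, so fast-forward is not possible.

No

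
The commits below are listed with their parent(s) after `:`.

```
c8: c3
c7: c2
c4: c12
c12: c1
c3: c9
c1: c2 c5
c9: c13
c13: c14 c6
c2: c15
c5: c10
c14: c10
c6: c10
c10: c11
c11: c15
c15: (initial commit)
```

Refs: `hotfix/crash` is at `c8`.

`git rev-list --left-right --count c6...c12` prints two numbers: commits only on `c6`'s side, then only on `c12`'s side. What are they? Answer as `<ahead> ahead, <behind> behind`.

Reachable from c6: {c10, c11, c15, c6}.
Reachable from c12: {c1, c10, c11, c12, c15, c2, c5}.
Only in c6's history (ahead): {c6} — 1.
Only in c12's history (behind): {c1, c12, c2, c5} — 4.

1 ahead, 4 behind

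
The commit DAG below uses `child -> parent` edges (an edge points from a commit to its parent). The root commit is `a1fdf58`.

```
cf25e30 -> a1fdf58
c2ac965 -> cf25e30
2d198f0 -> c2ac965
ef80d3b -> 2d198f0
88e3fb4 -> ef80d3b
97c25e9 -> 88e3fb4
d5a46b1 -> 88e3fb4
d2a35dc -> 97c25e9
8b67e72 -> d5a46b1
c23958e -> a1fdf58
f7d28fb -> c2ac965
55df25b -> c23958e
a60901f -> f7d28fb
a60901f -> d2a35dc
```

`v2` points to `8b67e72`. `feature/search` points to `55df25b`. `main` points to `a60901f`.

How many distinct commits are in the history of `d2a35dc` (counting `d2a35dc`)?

Walking parent pointers from d2a35dc: reachable set = {2d198f0, 88e3fb4, 97c25e9, a1fdf58, c2ac965, cf25e30, d2a35dc, ef80d3b}.
That is 8 commits.

8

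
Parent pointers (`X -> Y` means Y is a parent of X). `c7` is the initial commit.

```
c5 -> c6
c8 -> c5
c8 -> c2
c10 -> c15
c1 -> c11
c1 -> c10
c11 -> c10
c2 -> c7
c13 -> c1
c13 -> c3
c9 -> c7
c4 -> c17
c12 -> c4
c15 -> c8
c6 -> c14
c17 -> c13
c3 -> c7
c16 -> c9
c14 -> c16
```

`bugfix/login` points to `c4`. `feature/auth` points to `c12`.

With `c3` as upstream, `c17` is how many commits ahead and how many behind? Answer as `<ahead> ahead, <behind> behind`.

Reachable from c17: {c1, c10, c11, c13, c14, c15, c16, c17, c2, c3, c5, c6, c7, c8, c9}.
Reachable from c3: {c3, c7}.
Only in c17's history (ahead): {c1, c10, c11, c13, c14, c15, c16, c17, c2, c5, c6, c8, c9} — 13.
Only in c3's history (behind): {} — 0.

13 ahead, 0 behind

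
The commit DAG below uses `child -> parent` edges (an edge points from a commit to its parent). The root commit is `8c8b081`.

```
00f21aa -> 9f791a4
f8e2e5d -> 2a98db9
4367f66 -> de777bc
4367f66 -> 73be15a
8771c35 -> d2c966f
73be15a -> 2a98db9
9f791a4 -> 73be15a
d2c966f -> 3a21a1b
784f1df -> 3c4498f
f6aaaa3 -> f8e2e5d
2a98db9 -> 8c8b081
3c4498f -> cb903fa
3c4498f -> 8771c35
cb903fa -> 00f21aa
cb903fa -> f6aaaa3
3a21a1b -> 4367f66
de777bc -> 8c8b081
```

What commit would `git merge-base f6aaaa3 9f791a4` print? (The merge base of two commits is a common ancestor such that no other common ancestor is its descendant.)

2a98db9

Ancestors of f6aaaa3: {2a98db9, 8c8b081, f6aaaa3, f8e2e5d}.
Ancestors of 9f791a4: {2a98db9, 73be15a, 8c8b081, 9f791a4}.
Common ancestors: {2a98db9, 8c8b081}.
Among these, 2a98db9 is not an ancestor of any other common ancestor — it is the merge base.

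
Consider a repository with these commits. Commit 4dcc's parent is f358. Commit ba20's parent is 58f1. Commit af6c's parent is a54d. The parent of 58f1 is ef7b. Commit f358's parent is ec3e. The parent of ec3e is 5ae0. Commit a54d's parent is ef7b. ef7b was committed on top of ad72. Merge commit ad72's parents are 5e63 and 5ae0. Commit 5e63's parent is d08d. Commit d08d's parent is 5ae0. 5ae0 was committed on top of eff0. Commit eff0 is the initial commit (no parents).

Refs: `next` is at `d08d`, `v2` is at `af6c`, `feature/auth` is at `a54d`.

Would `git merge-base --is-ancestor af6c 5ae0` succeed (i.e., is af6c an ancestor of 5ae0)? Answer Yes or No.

No

Ancestors of 5ae0: {5ae0, eff0}.
af6c is not in that set, so it is not an ancestor of 5ae0.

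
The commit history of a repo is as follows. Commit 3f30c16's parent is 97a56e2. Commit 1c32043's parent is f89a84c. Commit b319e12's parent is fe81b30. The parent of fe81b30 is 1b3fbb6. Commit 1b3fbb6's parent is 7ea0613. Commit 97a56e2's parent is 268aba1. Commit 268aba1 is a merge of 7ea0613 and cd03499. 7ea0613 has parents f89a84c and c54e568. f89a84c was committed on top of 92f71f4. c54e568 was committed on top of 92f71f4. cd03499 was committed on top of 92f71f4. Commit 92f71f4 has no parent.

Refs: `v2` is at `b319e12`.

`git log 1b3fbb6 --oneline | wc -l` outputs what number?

5

Walking parent pointers from 1b3fbb6: reachable set = {1b3fbb6, 7ea0613, 92f71f4, c54e568, f89a84c}.
That is 5 commits.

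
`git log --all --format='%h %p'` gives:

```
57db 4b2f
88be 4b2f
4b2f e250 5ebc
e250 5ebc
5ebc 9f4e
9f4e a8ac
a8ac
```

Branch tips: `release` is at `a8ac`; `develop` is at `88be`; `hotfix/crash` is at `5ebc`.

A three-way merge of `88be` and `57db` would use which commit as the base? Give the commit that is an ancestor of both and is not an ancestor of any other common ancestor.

4b2f

Ancestors of 88be: {4b2f, 5ebc, 88be, 9f4e, a8ac, e250}.
Ancestors of 57db: {4b2f, 57db, 5ebc, 9f4e, a8ac, e250}.
Common ancestors: {4b2f, 5ebc, 9f4e, a8ac, e250}.
Among these, 4b2f is not an ancestor of any other common ancestor — it is the merge base.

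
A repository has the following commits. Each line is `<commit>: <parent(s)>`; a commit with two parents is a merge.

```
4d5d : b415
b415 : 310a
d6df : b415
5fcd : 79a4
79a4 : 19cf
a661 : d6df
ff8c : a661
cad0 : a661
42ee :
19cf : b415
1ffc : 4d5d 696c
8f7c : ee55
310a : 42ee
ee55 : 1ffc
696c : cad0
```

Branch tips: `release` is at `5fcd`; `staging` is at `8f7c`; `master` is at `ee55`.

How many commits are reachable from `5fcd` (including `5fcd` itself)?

6

Walking parent pointers from 5fcd: reachable set = {19cf, 310a, 42ee, 5fcd, 79a4, b415}.
That is 6 commits.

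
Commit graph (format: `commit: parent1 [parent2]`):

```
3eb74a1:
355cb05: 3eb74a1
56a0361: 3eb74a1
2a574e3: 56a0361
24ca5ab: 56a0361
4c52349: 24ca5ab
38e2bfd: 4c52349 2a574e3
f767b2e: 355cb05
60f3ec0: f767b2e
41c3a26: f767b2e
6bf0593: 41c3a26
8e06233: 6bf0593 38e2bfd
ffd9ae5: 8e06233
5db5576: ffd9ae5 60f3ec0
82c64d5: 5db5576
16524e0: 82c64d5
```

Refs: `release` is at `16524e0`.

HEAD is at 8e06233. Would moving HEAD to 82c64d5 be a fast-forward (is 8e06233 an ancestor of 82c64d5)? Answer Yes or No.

A fast-forward from 8e06233 to 82c64d5 is possible iff 8e06233 is an ancestor of 82c64d5.
Ancestors of 82c64d5: {24ca5ab, 2a574e3, 355cb05, 38e2bfd, 3eb74a1, 41c3a26, 4c52349, 56a0361, 5db5576, 60f3ec0, 6bf0593, 82c64d5, 8e06233, f767b2e, ffd9ae5}.
8e06233 is among them, so fast-forward is possible.

Yes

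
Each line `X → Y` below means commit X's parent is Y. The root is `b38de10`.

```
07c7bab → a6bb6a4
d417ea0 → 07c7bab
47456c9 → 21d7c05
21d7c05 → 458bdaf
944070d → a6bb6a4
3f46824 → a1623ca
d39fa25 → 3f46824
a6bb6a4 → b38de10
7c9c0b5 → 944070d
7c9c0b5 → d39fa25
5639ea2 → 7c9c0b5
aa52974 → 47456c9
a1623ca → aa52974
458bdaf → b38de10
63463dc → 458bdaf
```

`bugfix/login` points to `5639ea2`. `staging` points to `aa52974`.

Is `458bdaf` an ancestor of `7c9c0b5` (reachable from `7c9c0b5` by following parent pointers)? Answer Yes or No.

Yes

Ancestors of 7c9c0b5 (commits reachable by following parents): {21d7c05, 3f46824, 458bdaf, 47456c9, 7c9c0b5, 944070d, a1623ca, a6bb6a4, aa52974, b38de10, d39fa25}.
458bdaf is in that set, so it is an ancestor of 7c9c0b5.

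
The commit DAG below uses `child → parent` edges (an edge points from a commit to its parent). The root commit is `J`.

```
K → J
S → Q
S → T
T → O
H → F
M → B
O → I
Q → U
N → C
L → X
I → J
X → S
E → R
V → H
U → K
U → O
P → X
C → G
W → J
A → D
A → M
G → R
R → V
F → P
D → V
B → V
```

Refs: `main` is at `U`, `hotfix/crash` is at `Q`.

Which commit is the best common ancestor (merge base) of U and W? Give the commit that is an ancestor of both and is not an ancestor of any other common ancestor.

Ancestors of U: {I, J, K, O, U}.
Ancestors of W: {J, W}.
Common ancestors: {J}.
The only common ancestor is J, so it is the merge base.

J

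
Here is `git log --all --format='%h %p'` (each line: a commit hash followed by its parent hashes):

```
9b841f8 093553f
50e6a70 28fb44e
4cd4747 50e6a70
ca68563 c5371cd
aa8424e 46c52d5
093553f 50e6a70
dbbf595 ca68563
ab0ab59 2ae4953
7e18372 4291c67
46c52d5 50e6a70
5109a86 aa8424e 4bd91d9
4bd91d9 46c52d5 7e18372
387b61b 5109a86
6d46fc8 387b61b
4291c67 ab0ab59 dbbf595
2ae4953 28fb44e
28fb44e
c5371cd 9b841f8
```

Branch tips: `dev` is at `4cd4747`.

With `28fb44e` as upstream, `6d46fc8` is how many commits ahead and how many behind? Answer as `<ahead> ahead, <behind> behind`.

16 ahead, 0 behind

Reachable from 6d46fc8: {093553f, 28fb44e, 2ae4953, 387b61b, 4291c67, 46c52d5, 4bd91d9, 50e6a70, 5109a86, 6d46fc8, 7e18372, 9b841f8, aa8424e, ab0ab59, c5371cd, ca68563, dbbf595}.
Reachable from 28fb44e: {28fb44e}.
Only in 6d46fc8's history (ahead): {093553f, 2ae4953, 387b61b, 4291c67, 46c52d5, 4bd91d9, 50e6a70, 5109a86, 6d46fc8, 7e18372, 9b841f8, aa8424e, ab0ab59, c5371cd, ca68563, dbbf595} — 16.
Only in 28fb44e's history (behind): {} — 0.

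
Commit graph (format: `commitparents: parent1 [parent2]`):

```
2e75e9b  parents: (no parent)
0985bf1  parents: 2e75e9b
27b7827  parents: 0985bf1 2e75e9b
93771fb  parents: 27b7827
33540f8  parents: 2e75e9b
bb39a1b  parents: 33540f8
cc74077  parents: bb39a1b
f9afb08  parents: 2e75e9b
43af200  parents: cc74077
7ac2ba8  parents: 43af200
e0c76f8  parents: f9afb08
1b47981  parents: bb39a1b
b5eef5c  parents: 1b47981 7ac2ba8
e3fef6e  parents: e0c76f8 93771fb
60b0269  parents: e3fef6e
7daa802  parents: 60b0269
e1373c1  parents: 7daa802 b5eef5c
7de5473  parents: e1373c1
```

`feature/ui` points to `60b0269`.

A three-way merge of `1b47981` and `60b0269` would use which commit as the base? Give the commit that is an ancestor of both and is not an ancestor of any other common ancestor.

Ancestors of 1b47981: {1b47981, 2e75e9b, 33540f8, bb39a1b}.
Ancestors of 60b0269: {0985bf1, 27b7827, 2e75e9b, 60b0269, 93771fb, e0c76f8, e3fef6e, f9afb08}.
Common ancestors: {2e75e9b}.
The only common ancestor is 2e75e9b, so it is the merge base.

2e75e9b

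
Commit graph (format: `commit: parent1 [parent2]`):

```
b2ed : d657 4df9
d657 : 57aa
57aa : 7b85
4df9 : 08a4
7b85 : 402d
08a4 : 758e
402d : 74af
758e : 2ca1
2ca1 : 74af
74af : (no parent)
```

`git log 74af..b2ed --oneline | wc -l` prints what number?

9

Reachable from b2ed: {08a4, 2ca1, 402d, 4df9, 57aa, 74af, 758e, 7b85, b2ed, d657}.
Reachable from 74af: {74af}.
In b2ed's history but not 74af's: {08a4, 2ca1, 402d, 4df9, 57aa, 758e, 7b85, b2ed, d657} — 9 commits.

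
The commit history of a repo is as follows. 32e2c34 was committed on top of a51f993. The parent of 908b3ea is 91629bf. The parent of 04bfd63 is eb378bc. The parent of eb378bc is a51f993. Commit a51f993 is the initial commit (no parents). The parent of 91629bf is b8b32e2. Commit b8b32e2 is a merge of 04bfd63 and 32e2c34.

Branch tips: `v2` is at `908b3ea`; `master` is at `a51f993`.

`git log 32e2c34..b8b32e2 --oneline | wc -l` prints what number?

Reachable from b8b32e2: {04bfd63, 32e2c34, a51f993, b8b32e2, eb378bc}.
Reachable from 32e2c34: {32e2c34, a51f993}.
In b8b32e2's history but not 32e2c34's: {04bfd63, b8b32e2, eb378bc} — 3 commits.

3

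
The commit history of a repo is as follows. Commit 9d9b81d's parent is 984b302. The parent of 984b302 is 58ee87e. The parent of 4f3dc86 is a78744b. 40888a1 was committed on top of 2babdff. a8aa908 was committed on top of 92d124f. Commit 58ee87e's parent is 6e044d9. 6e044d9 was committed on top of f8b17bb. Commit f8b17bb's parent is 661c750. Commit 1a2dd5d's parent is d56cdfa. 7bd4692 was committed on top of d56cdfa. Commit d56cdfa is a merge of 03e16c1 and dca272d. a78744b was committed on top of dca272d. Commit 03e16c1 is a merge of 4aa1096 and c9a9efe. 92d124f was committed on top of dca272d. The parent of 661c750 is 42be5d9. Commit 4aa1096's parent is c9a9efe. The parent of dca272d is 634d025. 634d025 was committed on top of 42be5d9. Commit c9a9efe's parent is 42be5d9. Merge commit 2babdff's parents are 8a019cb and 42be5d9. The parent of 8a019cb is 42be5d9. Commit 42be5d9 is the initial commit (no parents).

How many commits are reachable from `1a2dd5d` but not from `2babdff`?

Reachable from 1a2dd5d: {03e16c1, 1a2dd5d, 42be5d9, 4aa1096, 634d025, c9a9efe, d56cdfa, dca272d}.
Reachable from 2babdff: {2babdff, 42be5d9, 8a019cb}.
In 1a2dd5d's history but not 2babdff's: {03e16c1, 1a2dd5d, 4aa1096, 634d025, c9a9efe, d56cdfa, dca272d} — 7 commits.

7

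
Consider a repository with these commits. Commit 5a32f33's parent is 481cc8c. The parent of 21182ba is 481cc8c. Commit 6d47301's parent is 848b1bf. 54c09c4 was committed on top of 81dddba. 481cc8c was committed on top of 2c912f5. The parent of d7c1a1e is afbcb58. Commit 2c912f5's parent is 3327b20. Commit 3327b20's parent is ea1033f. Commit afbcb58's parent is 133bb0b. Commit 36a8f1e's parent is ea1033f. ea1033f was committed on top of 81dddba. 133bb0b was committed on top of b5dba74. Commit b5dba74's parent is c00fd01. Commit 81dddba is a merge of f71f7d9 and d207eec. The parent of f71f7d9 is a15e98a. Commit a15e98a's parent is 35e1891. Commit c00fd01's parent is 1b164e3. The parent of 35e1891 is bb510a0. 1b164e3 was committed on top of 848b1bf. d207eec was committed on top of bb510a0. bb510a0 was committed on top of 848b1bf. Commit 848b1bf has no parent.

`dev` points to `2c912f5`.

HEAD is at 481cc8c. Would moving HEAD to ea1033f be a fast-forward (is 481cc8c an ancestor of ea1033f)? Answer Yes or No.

No

A fast-forward from 481cc8c to ea1033f is possible iff 481cc8c is an ancestor of ea1033f.
Ancestors of ea1033f: {35e1891, 81dddba, 848b1bf, a15e98a, bb510a0, d207eec, ea1033f, f71f7d9}.
481cc8c is not among them, so fast-forward is not possible.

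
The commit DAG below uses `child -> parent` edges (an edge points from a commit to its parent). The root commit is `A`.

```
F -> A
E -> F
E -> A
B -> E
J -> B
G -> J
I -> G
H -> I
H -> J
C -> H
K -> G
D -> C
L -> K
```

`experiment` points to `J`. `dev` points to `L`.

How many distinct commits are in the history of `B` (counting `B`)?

Walking parent pointers from B: reachable set = {A, B, E, F}.
That is 4 commits.

4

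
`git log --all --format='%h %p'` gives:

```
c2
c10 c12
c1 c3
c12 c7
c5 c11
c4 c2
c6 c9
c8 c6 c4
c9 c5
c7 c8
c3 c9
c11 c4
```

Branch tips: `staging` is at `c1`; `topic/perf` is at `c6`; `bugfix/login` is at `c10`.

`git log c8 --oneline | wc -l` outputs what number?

7

Walking parent pointers from c8: reachable set = {c11, c2, c4, c5, c6, c8, c9}.
That is 7 commits.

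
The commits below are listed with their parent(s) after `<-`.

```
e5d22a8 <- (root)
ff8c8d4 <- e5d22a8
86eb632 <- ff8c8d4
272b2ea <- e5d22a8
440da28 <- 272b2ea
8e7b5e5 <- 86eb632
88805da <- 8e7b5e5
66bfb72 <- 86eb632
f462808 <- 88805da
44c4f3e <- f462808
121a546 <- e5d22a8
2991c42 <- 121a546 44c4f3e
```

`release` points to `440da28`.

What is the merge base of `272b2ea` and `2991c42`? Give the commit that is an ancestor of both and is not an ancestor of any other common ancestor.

e5d22a8

Ancestors of 272b2ea: {272b2ea, e5d22a8}.
Ancestors of 2991c42: {121a546, 2991c42, 44c4f3e, 86eb632, 88805da, 8e7b5e5, e5d22a8, f462808, ff8c8d4}.
Common ancestors: {e5d22a8}.
The only common ancestor is e5d22a8, so it is the merge base.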